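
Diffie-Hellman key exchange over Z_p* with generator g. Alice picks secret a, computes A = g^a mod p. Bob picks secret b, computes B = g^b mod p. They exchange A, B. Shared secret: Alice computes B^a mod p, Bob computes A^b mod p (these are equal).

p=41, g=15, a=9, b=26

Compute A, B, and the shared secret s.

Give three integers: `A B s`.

A = 15^9 mod 41  (bits of 9 = 1001)
  bit 0 = 1: r = r^2 * 15 mod 41 = 1^2 * 15 = 1*15 = 15
  bit 1 = 0: r = r^2 mod 41 = 15^2 = 20
  bit 2 = 0: r = r^2 mod 41 = 20^2 = 31
  bit 3 = 1: r = r^2 * 15 mod 41 = 31^2 * 15 = 18*15 = 24
  -> A = 24
B = 15^26 mod 41  (bits of 26 = 11010)
  bit 0 = 1: r = r^2 * 15 mod 41 = 1^2 * 15 = 1*15 = 15
  bit 1 = 1: r = r^2 * 15 mod 41 = 15^2 * 15 = 20*15 = 13
  bit 2 = 0: r = r^2 mod 41 = 13^2 = 5
  bit 3 = 1: r = r^2 * 15 mod 41 = 5^2 * 15 = 25*15 = 6
  bit 4 = 0: r = r^2 mod 41 = 6^2 = 36
  -> B = 36
s = B^a = 36^9 mod 41  (bits of 9 = 1001)
  bit 0 = 1: r = r^2 * 36 mod 41 = 1^2 * 36 = 1*36 = 36
  bit 1 = 0: r = r^2 mod 41 = 36^2 = 25
  bit 2 = 0: r = r^2 mod 41 = 25^2 = 10
  bit 3 = 1: r = r^2 * 36 mod 41 = 10^2 * 36 = 18*36 = 33
  -> s = B^a = 33

Answer: 24 36 33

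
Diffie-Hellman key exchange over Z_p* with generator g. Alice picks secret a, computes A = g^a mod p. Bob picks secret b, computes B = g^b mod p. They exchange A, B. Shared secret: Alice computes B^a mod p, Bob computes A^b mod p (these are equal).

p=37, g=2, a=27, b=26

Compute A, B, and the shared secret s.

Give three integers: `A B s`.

A = 2^27 mod 37  (bits of 27 = 11011)
  bit 0 = 1: r = r^2 * 2 mod 37 = 1^2 * 2 = 1*2 = 2
  bit 1 = 1: r = r^2 * 2 mod 37 = 2^2 * 2 = 4*2 = 8
  bit 2 = 0: r = r^2 mod 37 = 8^2 = 27
  bit 3 = 1: r = r^2 * 2 mod 37 = 27^2 * 2 = 26*2 = 15
  bit 4 = 1: r = r^2 * 2 mod 37 = 15^2 * 2 = 3*2 = 6
  -> A = 6
B = 2^26 mod 37  (bits of 26 = 11010)
  bit 0 = 1: r = r^2 * 2 mod 37 = 1^2 * 2 = 1*2 = 2
  bit 1 = 1: r = r^2 * 2 mod 37 = 2^2 * 2 = 4*2 = 8
  bit 2 = 0: r = r^2 mod 37 = 8^2 = 27
  bit 3 = 1: r = r^2 * 2 mod 37 = 27^2 * 2 = 26*2 = 15
  bit 4 = 0: r = r^2 mod 37 = 15^2 = 3
  -> B = 3
s = B^a = 3^27 mod 37  (bits of 27 = 11011)
  bit 0 = 1: r = r^2 * 3 mod 37 = 1^2 * 3 = 1*3 = 3
  bit 1 = 1: r = r^2 * 3 mod 37 = 3^2 * 3 = 9*3 = 27
  bit 2 = 0: r = r^2 mod 37 = 27^2 = 26
  bit 3 = 1: r = r^2 * 3 mod 37 = 26^2 * 3 = 10*3 = 30
  bit 4 = 1: r = r^2 * 3 mod 37 = 30^2 * 3 = 12*3 = 36
  -> s = B^a = 36

Answer: 6 3 36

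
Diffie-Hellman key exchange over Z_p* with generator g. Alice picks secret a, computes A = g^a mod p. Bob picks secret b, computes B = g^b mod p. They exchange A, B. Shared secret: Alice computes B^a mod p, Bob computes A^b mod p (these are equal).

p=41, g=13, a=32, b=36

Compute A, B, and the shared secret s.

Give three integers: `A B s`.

A = 13^32 mod 41  (bits of 32 = 100000)
  bit 0 = 1: r = r^2 * 13 mod 41 = 1^2 * 13 = 1*13 = 13
  bit 1 = 0: r = r^2 mod 41 = 13^2 = 5
  bit 2 = 0: r = r^2 mod 41 = 5^2 = 25
  bit 3 = 0: r = r^2 mod 41 = 25^2 = 10
  bit 4 = 0: r = r^2 mod 41 = 10^2 = 18
  bit 5 = 0: r = r^2 mod 41 = 18^2 = 37
  -> A = 37
B = 13^36 mod 41  (bits of 36 = 100100)
  bit 0 = 1: r = r^2 * 13 mod 41 = 1^2 * 13 = 1*13 = 13
  bit 1 = 0: r = r^2 mod 41 = 13^2 = 5
  bit 2 = 0: r = r^2 mod 41 = 5^2 = 25
  bit 3 = 1: r = r^2 * 13 mod 41 = 25^2 * 13 = 10*13 = 7
  bit 4 = 0: r = r^2 mod 41 = 7^2 = 8
  bit 5 = 0: r = r^2 mod 41 = 8^2 = 23
  -> B = 23
s = B^a = 23^32 mod 41  (bits of 32 = 100000)
  bit 0 = 1: r = r^2 * 23 mod 41 = 1^2 * 23 = 1*23 = 23
  bit 1 = 0: r = r^2 mod 41 = 23^2 = 37
  bit 2 = 0: r = r^2 mod 41 = 37^2 = 16
  bit 3 = 0: r = r^2 mod 41 = 16^2 = 10
  bit 4 = 0: r = r^2 mod 41 = 10^2 = 18
  bit 5 = 0: r = r^2 mod 41 = 18^2 = 37
  -> s = B^a = 37

Answer: 37 23 37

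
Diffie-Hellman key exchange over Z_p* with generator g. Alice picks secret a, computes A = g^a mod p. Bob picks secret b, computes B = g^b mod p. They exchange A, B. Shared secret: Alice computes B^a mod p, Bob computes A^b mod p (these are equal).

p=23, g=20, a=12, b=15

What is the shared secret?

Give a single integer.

A = 20^12 mod 23  (bits of 12 = 1100)
  bit 0 = 1: r = r^2 * 20 mod 23 = 1^2 * 20 = 1*20 = 20
  bit 1 = 1: r = r^2 * 20 mod 23 = 20^2 * 20 = 9*20 = 19
  bit 2 = 0: r = r^2 mod 23 = 19^2 = 16
  bit 3 = 0: r = r^2 mod 23 = 16^2 = 3
  -> A = 3
B = 20^15 mod 23  (bits of 15 = 1111)
  bit 0 = 1: r = r^2 * 20 mod 23 = 1^2 * 20 = 1*20 = 20
  bit 1 = 1: r = r^2 * 20 mod 23 = 20^2 * 20 = 9*20 = 19
  bit 2 = 1: r = r^2 * 20 mod 23 = 19^2 * 20 = 16*20 = 21
  bit 3 = 1: r = r^2 * 20 mod 23 = 21^2 * 20 = 4*20 = 11
  -> B = 11
s = B^a = 11^12 mod 23  (bits of 12 = 1100)
  bit 0 = 1: r = r^2 * 11 mod 23 = 1^2 * 11 = 1*11 = 11
  bit 1 = 1: r = r^2 * 11 mod 23 = 11^2 * 11 = 6*11 = 20
  bit 2 = 0: r = r^2 mod 23 = 20^2 = 9
  bit 3 = 0: r = r^2 mod 23 = 9^2 = 12
  -> s = B^a = 12

Answer: 12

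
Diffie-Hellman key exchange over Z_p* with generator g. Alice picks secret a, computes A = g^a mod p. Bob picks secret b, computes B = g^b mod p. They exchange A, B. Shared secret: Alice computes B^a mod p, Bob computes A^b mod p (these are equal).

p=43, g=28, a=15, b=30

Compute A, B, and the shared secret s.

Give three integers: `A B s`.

A = 28^15 mod 43  (bits of 15 = 1111)
  bit 0 = 1: r = r^2 * 28 mod 43 = 1^2 * 28 = 1*28 = 28
  bit 1 = 1: r = r^2 * 28 mod 43 = 28^2 * 28 = 10*28 = 22
  bit 2 = 1: r = r^2 * 28 mod 43 = 22^2 * 28 = 11*28 = 7
  bit 3 = 1: r = r^2 * 28 mod 43 = 7^2 * 28 = 6*28 = 39
  -> A = 39
B = 28^30 mod 43  (bits of 30 = 11110)
  bit 0 = 1: r = r^2 * 28 mod 43 = 1^2 * 28 = 1*28 = 28
  bit 1 = 1: r = r^2 * 28 mod 43 = 28^2 * 28 = 10*28 = 22
  bit 2 = 1: r = r^2 * 28 mod 43 = 22^2 * 28 = 11*28 = 7
  bit 3 = 1: r = r^2 * 28 mod 43 = 7^2 * 28 = 6*28 = 39
  bit 4 = 0: r = r^2 mod 43 = 39^2 = 16
  -> B = 16
s = B^a = 16^15 mod 43  (bits of 15 = 1111)
  bit 0 = 1: r = r^2 * 16 mod 43 = 1^2 * 16 = 1*16 = 16
  bit 1 = 1: r = r^2 * 16 mod 43 = 16^2 * 16 = 41*16 = 11
  bit 2 = 1: r = r^2 * 16 mod 43 = 11^2 * 16 = 35*16 = 1
  bit 3 = 1: r = r^2 * 16 mod 43 = 1^2 * 16 = 1*16 = 16
  -> s = B^a = 16

Answer: 39 16 16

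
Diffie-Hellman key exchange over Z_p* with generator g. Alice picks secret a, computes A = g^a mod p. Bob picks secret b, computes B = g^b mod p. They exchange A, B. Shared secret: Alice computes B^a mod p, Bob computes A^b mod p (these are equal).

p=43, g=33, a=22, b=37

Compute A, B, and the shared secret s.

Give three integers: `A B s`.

A = 33^22 mod 43  (bits of 22 = 10110)
  bit 0 = 1: r = r^2 * 33 mod 43 = 1^2 * 33 = 1*33 = 33
  bit 1 = 0: r = r^2 mod 43 = 33^2 = 14
  bit 2 = 1: r = r^2 * 33 mod 43 = 14^2 * 33 = 24*33 = 18
  bit 3 = 1: r = r^2 * 33 mod 43 = 18^2 * 33 = 23*33 = 28
  bit 4 = 0: r = r^2 mod 43 = 28^2 = 10
  -> A = 10
B = 33^37 mod 43  (bits of 37 = 100101)
  bit 0 = 1: r = r^2 * 33 mod 43 = 1^2 * 33 = 1*33 = 33
  bit 1 = 0: r = r^2 mod 43 = 33^2 = 14
  bit 2 = 0: r = r^2 mod 43 = 14^2 = 24
  bit 3 = 1: r = r^2 * 33 mod 43 = 24^2 * 33 = 17*33 = 2
  bit 4 = 0: r = r^2 mod 43 = 2^2 = 4
  bit 5 = 1: r = r^2 * 33 mod 43 = 4^2 * 33 = 16*33 = 12
  -> B = 12
s = B^a = 12^22 mod 43  (bits of 22 = 10110)
  bit 0 = 1: r = r^2 * 12 mod 43 = 1^2 * 12 = 1*12 = 12
  bit 1 = 0: r = r^2 mod 43 = 12^2 = 15
  bit 2 = 1: r = r^2 * 12 mod 43 = 15^2 * 12 = 10*12 = 34
  bit 3 = 1: r = r^2 * 12 mod 43 = 34^2 * 12 = 38*12 = 26
  bit 4 = 0: r = r^2 mod 43 = 26^2 = 31
  -> s = B^a = 31

Answer: 10 12 31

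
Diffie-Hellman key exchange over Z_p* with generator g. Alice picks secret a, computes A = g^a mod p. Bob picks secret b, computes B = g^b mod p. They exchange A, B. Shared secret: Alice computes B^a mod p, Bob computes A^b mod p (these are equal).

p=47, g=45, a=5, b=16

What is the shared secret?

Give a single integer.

Answer: 27

Derivation:
A = 45^5 mod 47  (bits of 5 = 101)
  bit 0 = 1: r = r^2 * 45 mod 47 = 1^2 * 45 = 1*45 = 45
  bit 1 = 0: r = r^2 mod 47 = 45^2 = 4
  bit 2 = 1: r = r^2 * 45 mod 47 = 4^2 * 45 = 16*45 = 15
  -> A = 15
B = 45^16 mod 47  (bits of 16 = 10000)
  bit 0 = 1: r = r^2 * 45 mod 47 = 1^2 * 45 = 1*45 = 45
  bit 1 = 0: r = r^2 mod 47 = 45^2 = 4
  bit 2 = 0: r = r^2 mod 47 = 4^2 = 16
  bit 3 = 0: r = r^2 mod 47 = 16^2 = 21
  bit 4 = 0: r = r^2 mod 47 = 21^2 = 18
  -> B = 18
s = B^a = 18^5 mod 47  (bits of 5 = 101)
  bit 0 = 1: r = r^2 * 18 mod 47 = 1^2 * 18 = 1*18 = 18
  bit 1 = 0: r = r^2 mod 47 = 18^2 = 42
  bit 2 = 1: r = r^2 * 18 mod 47 = 42^2 * 18 = 25*18 = 27
  -> s = B^a = 27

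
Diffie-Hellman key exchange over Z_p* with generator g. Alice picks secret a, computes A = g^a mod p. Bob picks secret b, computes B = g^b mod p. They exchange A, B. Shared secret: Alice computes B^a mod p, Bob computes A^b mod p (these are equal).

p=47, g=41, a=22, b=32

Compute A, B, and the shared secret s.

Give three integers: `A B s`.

Answer: 8 3 16

Derivation:
A = 41^22 mod 47  (bits of 22 = 10110)
  bit 0 = 1: r = r^2 * 41 mod 47 = 1^2 * 41 = 1*41 = 41
  bit 1 = 0: r = r^2 mod 47 = 41^2 = 36
  bit 2 = 1: r = r^2 * 41 mod 47 = 36^2 * 41 = 27*41 = 26
  bit 3 = 1: r = r^2 * 41 mod 47 = 26^2 * 41 = 18*41 = 33
  bit 4 = 0: r = r^2 mod 47 = 33^2 = 8
  -> A = 8
B = 41^32 mod 47  (bits of 32 = 100000)
  bit 0 = 1: r = r^2 * 41 mod 47 = 1^2 * 41 = 1*41 = 41
  bit 1 = 0: r = r^2 mod 47 = 41^2 = 36
  bit 2 = 0: r = r^2 mod 47 = 36^2 = 27
  bit 3 = 0: r = r^2 mod 47 = 27^2 = 24
  bit 4 = 0: r = r^2 mod 47 = 24^2 = 12
  bit 5 = 0: r = r^2 mod 47 = 12^2 = 3
  -> B = 3
s = B^a = 3^22 mod 47  (bits of 22 = 10110)
  bit 0 = 1: r = r^2 * 3 mod 47 = 1^2 * 3 = 1*3 = 3
  bit 1 = 0: r = r^2 mod 47 = 3^2 = 9
  bit 2 = 1: r = r^2 * 3 mod 47 = 9^2 * 3 = 34*3 = 8
  bit 3 = 1: r = r^2 * 3 mod 47 = 8^2 * 3 = 17*3 = 4
  bit 4 = 0: r = r^2 mod 47 = 4^2 = 16
  -> s = B^a = 16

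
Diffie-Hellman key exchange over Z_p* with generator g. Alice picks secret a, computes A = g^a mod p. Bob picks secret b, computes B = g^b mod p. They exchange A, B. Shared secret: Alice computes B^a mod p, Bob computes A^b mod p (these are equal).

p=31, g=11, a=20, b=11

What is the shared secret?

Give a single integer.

Answer: 5

Derivation:
A = 11^20 mod 31  (bits of 20 = 10100)
  bit 0 = 1: r = r^2 * 11 mod 31 = 1^2 * 11 = 1*11 = 11
  bit 1 = 0: r = r^2 mod 31 = 11^2 = 28
  bit 2 = 1: r = r^2 * 11 mod 31 = 28^2 * 11 = 9*11 = 6
  bit 3 = 0: r = r^2 mod 31 = 6^2 = 5
  bit 4 = 0: r = r^2 mod 31 = 5^2 = 25
  -> A = 25
B = 11^11 mod 31  (bits of 11 = 1011)
  bit 0 = 1: r = r^2 * 11 mod 31 = 1^2 * 11 = 1*11 = 11
  bit 1 = 0: r = r^2 mod 31 = 11^2 = 28
  bit 2 = 1: r = r^2 * 11 mod 31 = 28^2 * 11 = 9*11 = 6
  bit 3 = 1: r = r^2 * 11 mod 31 = 6^2 * 11 = 5*11 = 24
  -> B = 24
s = B^a = 24^20 mod 31  (bits of 20 = 10100)
  bit 0 = 1: r = r^2 * 24 mod 31 = 1^2 * 24 = 1*24 = 24
  bit 1 = 0: r = r^2 mod 31 = 24^2 = 18
  bit 2 = 1: r = r^2 * 24 mod 31 = 18^2 * 24 = 14*24 = 26
  bit 3 = 0: r = r^2 mod 31 = 26^2 = 25
  bit 4 = 0: r = r^2 mod 31 = 25^2 = 5
  -> s = B^a = 5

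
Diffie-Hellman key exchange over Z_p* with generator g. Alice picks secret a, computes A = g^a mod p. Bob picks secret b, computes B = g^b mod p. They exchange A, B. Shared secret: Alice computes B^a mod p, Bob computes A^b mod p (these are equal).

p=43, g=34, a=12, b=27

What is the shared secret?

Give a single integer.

A = 34^12 mod 43  (bits of 12 = 1100)
  bit 0 = 1: r = r^2 * 34 mod 43 = 1^2 * 34 = 1*34 = 34
  bit 1 = 1: r = r^2 * 34 mod 43 = 34^2 * 34 = 38*34 = 2
  bit 2 = 0: r = r^2 mod 43 = 2^2 = 4
  bit 3 = 0: r = r^2 mod 43 = 4^2 = 16
  -> A = 16
B = 34^27 mod 43  (bits of 27 = 11011)
  bit 0 = 1: r = r^2 * 34 mod 43 = 1^2 * 34 = 1*34 = 34
  bit 1 = 1: r = r^2 * 34 mod 43 = 34^2 * 34 = 38*34 = 2
  bit 2 = 0: r = r^2 mod 43 = 2^2 = 4
  bit 3 = 1: r = r^2 * 34 mod 43 = 4^2 * 34 = 16*34 = 28
  bit 4 = 1: r = r^2 * 34 mod 43 = 28^2 * 34 = 10*34 = 39
  -> B = 39
s = B^a = 39^12 mod 43  (bits of 12 = 1100)
  bit 0 = 1: r = r^2 * 39 mod 43 = 1^2 * 39 = 1*39 = 39
  bit 1 = 1: r = r^2 * 39 mod 43 = 39^2 * 39 = 16*39 = 22
  bit 2 = 0: r = r^2 mod 43 = 22^2 = 11
  bit 3 = 0: r = r^2 mod 43 = 11^2 = 35
  -> s = B^a = 35

Answer: 35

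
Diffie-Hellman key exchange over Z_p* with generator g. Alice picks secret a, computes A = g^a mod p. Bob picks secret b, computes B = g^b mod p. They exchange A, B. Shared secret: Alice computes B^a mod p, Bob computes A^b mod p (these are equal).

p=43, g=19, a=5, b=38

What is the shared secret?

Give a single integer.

Answer: 24

Derivation:
A = 19^5 mod 43  (bits of 5 = 101)
  bit 0 = 1: r = r^2 * 19 mod 43 = 1^2 * 19 = 1*19 = 19
  bit 1 = 0: r = r^2 mod 43 = 19^2 = 17
  bit 2 = 1: r = r^2 * 19 mod 43 = 17^2 * 19 = 31*19 = 30
  -> A = 30
B = 19^38 mod 43  (bits of 38 = 100110)
  bit 0 = 1: r = r^2 * 19 mod 43 = 1^2 * 19 = 1*19 = 19
  bit 1 = 0: r = r^2 mod 43 = 19^2 = 17
  bit 2 = 0: r = r^2 mod 43 = 17^2 = 31
  bit 3 = 1: r = r^2 * 19 mod 43 = 31^2 * 19 = 15*19 = 27
  bit 4 = 1: r = r^2 * 19 mod 43 = 27^2 * 19 = 41*19 = 5
  bit 5 = 0: r = r^2 mod 43 = 5^2 = 25
  -> B = 25
s = B^a = 25^5 mod 43  (bits of 5 = 101)
  bit 0 = 1: r = r^2 * 25 mod 43 = 1^2 * 25 = 1*25 = 25
  bit 1 = 0: r = r^2 mod 43 = 25^2 = 23
  bit 2 = 1: r = r^2 * 25 mod 43 = 23^2 * 25 = 13*25 = 24
  -> s = B^a = 24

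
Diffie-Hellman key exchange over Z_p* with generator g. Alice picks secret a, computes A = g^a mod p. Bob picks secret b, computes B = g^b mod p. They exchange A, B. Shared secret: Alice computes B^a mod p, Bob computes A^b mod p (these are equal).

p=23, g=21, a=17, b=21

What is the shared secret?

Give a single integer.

A = 21^17 mod 23  (bits of 17 = 10001)
  bit 0 = 1: r = r^2 * 21 mod 23 = 1^2 * 21 = 1*21 = 21
  bit 1 = 0: r = r^2 mod 23 = 21^2 = 4
  bit 2 = 0: r = r^2 mod 23 = 4^2 = 16
  bit 3 = 0: r = r^2 mod 23 = 16^2 = 3
  bit 4 = 1: r = r^2 * 21 mod 23 = 3^2 * 21 = 9*21 = 5
  -> A = 5
B = 21^21 mod 23  (bits of 21 = 10101)
  bit 0 = 1: r = r^2 * 21 mod 23 = 1^2 * 21 = 1*21 = 21
  bit 1 = 0: r = r^2 mod 23 = 21^2 = 4
  bit 2 = 1: r = r^2 * 21 mod 23 = 4^2 * 21 = 16*21 = 14
  bit 3 = 0: r = r^2 mod 23 = 14^2 = 12
  bit 4 = 1: r = r^2 * 21 mod 23 = 12^2 * 21 = 6*21 = 11
  -> B = 11
s = B^a = 11^17 mod 23  (bits of 17 = 10001)
  bit 0 = 1: r = r^2 * 11 mod 23 = 1^2 * 11 = 1*11 = 11
  bit 1 = 0: r = r^2 mod 23 = 11^2 = 6
  bit 2 = 0: r = r^2 mod 23 = 6^2 = 13
  bit 3 = 0: r = r^2 mod 23 = 13^2 = 8
  bit 4 = 1: r = r^2 * 11 mod 23 = 8^2 * 11 = 18*11 = 14
  -> s = B^a = 14

Answer: 14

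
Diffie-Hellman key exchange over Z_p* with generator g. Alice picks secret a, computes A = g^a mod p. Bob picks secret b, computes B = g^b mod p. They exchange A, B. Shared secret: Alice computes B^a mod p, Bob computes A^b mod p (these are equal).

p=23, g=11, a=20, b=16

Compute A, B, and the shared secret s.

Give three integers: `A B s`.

A = 11^20 mod 23  (bits of 20 = 10100)
  bit 0 = 1: r = r^2 * 11 mod 23 = 1^2 * 11 = 1*11 = 11
  bit 1 = 0: r = r^2 mod 23 = 11^2 = 6
  bit 2 = 1: r = r^2 * 11 mod 23 = 6^2 * 11 = 13*11 = 5
  bit 3 = 0: r = r^2 mod 23 = 5^2 = 2
  bit 4 = 0: r = r^2 mod 23 = 2^2 = 4
  -> A = 4
B = 11^16 mod 23  (bits of 16 = 10000)
  bit 0 = 1: r = r^2 * 11 mod 23 = 1^2 * 11 = 1*11 = 11
  bit 1 = 0: r = r^2 mod 23 = 11^2 = 6
  bit 2 = 0: r = r^2 mod 23 = 6^2 = 13
  bit 3 = 0: r = r^2 mod 23 = 13^2 = 8
  bit 4 = 0: r = r^2 mod 23 = 8^2 = 18
  -> B = 18
s = B^a = 18^20 mod 23  (bits of 20 = 10100)
  bit 0 = 1: r = r^2 * 18 mod 23 = 1^2 * 18 = 1*18 = 18
  bit 1 = 0: r = r^2 mod 23 = 18^2 = 2
  bit 2 = 1: r = r^2 * 18 mod 23 = 2^2 * 18 = 4*18 = 3
  bit 3 = 0: r = r^2 mod 23 = 3^2 = 9
  bit 4 = 0: r = r^2 mod 23 = 9^2 = 12
  -> s = B^a = 12

Answer: 4 18 12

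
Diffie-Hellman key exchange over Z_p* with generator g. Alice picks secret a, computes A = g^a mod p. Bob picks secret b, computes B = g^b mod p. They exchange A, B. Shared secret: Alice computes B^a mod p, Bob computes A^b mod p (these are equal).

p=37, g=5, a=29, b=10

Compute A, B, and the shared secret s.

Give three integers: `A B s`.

Answer: 35 30 25

Derivation:
A = 5^29 mod 37  (bits of 29 = 11101)
  bit 0 = 1: r = r^2 * 5 mod 37 = 1^2 * 5 = 1*5 = 5
  bit 1 = 1: r = r^2 * 5 mod 37 = 5^2 * 5 = 25*5 = 14
  bit 2 = 1: r = r^2 * 5 mod 37 = 14^2 * 5 = 11*5 = 18
  bit 3 = 0: r = r^2 mod 37 = 18^2 = 28
  bit 4 = 1: r = r^2 * 5 mod 37 = 28^2 * 5 = 7*5 = 35
  -> A = 35
B = 5^10 mod 37  (bits of 10 = 1010)
  bit 0 = 1: r = r^2 * 5 mod 37 = 1^2 * 5 = 1*5 = 5
  bit 1 = 0: r = r^2 mod 37 = 5^2 = 25
  bit 2 = 1: r = r^2 * 5 mod 37 = 25^2 * 5 = 33*5 = 17
  bit 3 = 0: r = r^2 mod 37 = 17^2 = 30
  -> B = 30
s = B^a = 30^29 mod 37  (bits of 29 = 11101)
  bit 0 = 1: r = r^2 * 30 mod 37 = 1^2 * 30 = 1*30 = 30
  bit 1 = 1: r = r^2 * 30 mod 37 = 30^2 * 30 = 12*30 = 27
  bit 2 = 1: r = r^2 * 30 mod 37 = 27^2 * 30 = 26*30 = 3
  bit 3 = 0: r = r^2 mod 37 = 3^2 = 9
  bit 4 = 1: r = r^2 * 30 mod 37 = 9^2 * 30 = 7*30 = 25
  -> s = B^a = 25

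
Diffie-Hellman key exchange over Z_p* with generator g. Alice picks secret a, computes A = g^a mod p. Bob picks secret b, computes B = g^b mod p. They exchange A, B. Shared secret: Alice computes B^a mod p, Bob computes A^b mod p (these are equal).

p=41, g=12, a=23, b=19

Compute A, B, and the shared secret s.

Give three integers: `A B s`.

Answer: 35 17 7

Derivation:
A = 12^23 mod 41  (bits of 23 = 10111)
  bit 0 = 1: r = r^2 * 12 mod 41 = 1^2 * 12 = 1*12 = 12
  bit 1 = 0: r = r^2 mod 41 = 12^2 = 21
  bit 2 = 1: r = r^2 * 12 mod 41 = 21^2 * 12 = 31*12 = 3
  bit 3 = 1: r = r^2 * 12 mod 41 = 3^2 * 12 = 9*12 = 26
  bit 4 = 1: r = r^2 * 12 mod 41 = 26^2 * 12 = 20*12 = 35
  -> A = 35
B = 12^19 mod 41  (bits of 19 = 10011)
  bit 0 = 1: r = r^2 * 12 mod 41 = 1^2 * 12 = 1*12 = 12
  bit 1 = 0: r = r^2 mod 41 = 12^2 = 21
  bit 2 = 0: r = r^2 mod 41 = 21^2 = 31
  bit 3 = 1: r = r^2 * 12 mod 41 = 31^2 * 12 = 18*12 = 11
  bit 4 = 1: r = r^2 * 12 mod 41 = 11^2 * 12 = 39*12 = 17
  -> B = 17
s = B^a = 17^23 mod 41  (bits of 23 = 10111)
  bit 0 = 1: r = r^2 * 17 mod 41 = 1^2 * 17 = 1*17 = 17
  bit 1 = 0: r = r^2 mod 41 = 17^2 = 2
  bit 2 = 1: r = r^2 * 17 mod 41 = 2^2 * 17 = 4*17 = 27
  bit 3 = 1: r = r^2 * 17 mod 41 = 27^2 * 17 = 32*17 = 11
  bit 4 = 1: r = r^2 * 17 mod 41 = 11^2 * 17 = 39*17 = 7
  -> s = B^a = 7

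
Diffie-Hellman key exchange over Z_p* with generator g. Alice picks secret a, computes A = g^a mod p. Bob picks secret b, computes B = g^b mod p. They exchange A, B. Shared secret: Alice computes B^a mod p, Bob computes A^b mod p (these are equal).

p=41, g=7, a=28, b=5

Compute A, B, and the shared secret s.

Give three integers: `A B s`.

Answer: 4 38 40

Derivation:
A = 7^28 mod 41  (bits of 28 = 11100)
  bit 0 = 1: r = r^2 * 7 mod 41 = 1^2 * 7 = 1*7 = 7
  bit 1 = 1: r = r^2 * 7 mod 41 = 7^2 * 7 = 8*7 = 15
  bit 2 = 1: r = r^2 * 7 mod 41 = 15^2 * 7 = 20*7 = 17
  bit 3 = 0: r = r^2 mod 41 = 17^2 = 2
  bit 4 = 0: r = r^2 mod 41 = 2^2 = 4
  -> A = 4
B = 7^5 mod 41  (bits of 5 = 101)
  bit 0 = 1: r = r^2 * 7 mod 41 = 1^2 * 7 = 1*7 = 7
  bit 1 = 0: r = r^2 mod 41 = 7^2 = 8
  bit 2 = 1: r = r^2 * 7 mod 41 = 8^2 * 7 = 23*7 = 38
  -> B = 38
s = B^a = 38^28 mod 41  (bits of 28 = 11100)
  bit 0 = 1: r = r^2 * 38 mod 41 = 1^2 * 38 = 1*38 = 38
  bit 1 = 1: r = r^2 * 38 mod 41 = 38^2 * 38 = 9*38 = 14
  bit 2 = 1: r = r^2 * 38 mod 41 = 14^2 * 38 = 32*38 = 27
  bit 3 = 0: r = r^2 mod 41 = 27^2 = 32
  bit 4 = 0: r = r^2 mod 41 = 32^2 = 40
  -> s = B^a = 40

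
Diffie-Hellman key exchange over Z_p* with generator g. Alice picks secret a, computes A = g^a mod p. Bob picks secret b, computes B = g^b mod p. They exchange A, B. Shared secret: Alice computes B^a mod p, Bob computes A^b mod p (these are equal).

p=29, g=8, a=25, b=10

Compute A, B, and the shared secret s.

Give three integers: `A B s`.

A = 8^25 mod 29  (bits of 25 = 11001)
  bit 0 = 1: r = r^2 * 8 mod 29 = 1^2 * 8 = 1*8 = 8
  bit 1 = 1: r = r^2 * 8 mod 29 = 8^2 * 8 = 6*8 = 19
  bit 2 = 0: r = r^2 mod 29 = 19^2 = 13
  bit 3 = 0: r = r^2 mod 29 = 13^2 = 24
  bit 4 = 1: r = r^2 * 8 mod 29 = 24^2 * 8 = 25*8 = 26
  -> A = 26
B = 8^10 mod 29  (bits of 10 = 1010)
  bit 0 = 1: r = r^2 * 8 mod 29 = 1^2 * 8 = 1*8 = 8
  bit 1 = 0: r = r^2 mod 29 = 8^2 = 6
  bit 2 = 1: r = r^2 * 8 mod 29 = 6^2 * 8 = 7*8 = 27
  bit 3 = 0: r = r^2 mod 29 = 27^2 = 4
  -> B = 4
s = B^a = 4^25 mod 29  (bits of 25 = 11001)
  bit 0 = 1: r = r^2 * 4 mod 29 = 1^2 * 4 = 1*4 = 4
  bit 1 = 1: r = r^2 * 4 mod 29 = 4^2 * 4 = 16*4 = 6
  bit 2 = 0: r = r^2 mod 29 = 6^2 = 7
  bit 3 = 0: r = r^2 mod 29 = 7^2 = 20
  bit 4 = 1: r = r^2 * 4 mod 29 = 20^2 * 4 = 23*4 = 5
  -> s = B^a = 5

Answer: 26 4 5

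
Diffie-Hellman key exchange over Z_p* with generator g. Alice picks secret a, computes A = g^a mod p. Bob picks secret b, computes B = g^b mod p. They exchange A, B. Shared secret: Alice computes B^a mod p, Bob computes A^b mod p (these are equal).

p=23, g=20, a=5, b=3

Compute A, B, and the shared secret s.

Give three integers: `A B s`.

Answer: 10 19 11

Derivation:
A = 20^5 mod 23  (bits of 5 = 101)
  bit 0 = 1: r = r^2 * 20 mod 23 = 1^2 * 20 = 1*20 = 20
  bit 1 = 0: r = r^2 mod 23 = 20^2 = 9
  bit 2 = 1: r = r^2 * 20 mod 23 = 9^2 * 20 = 12*20 = 10
  -> A = 10
B = 20^3 mod 23  (bits of 3 = 11)
  bit 0 = 1: r = r^2 * 20 mod 23 = 1^2 * 20 = 1*20 = 20
  bit 1 = 1: r = r^2 * 20 mod 23 = 20^2 * 20 = 9*20 = 19
  -> B = 19
s = B^a = 19^5 mod 23  (bits of 5 = 101)
  bit 0 = 1: r = r^2 * 19 mod 23 = 1^2 * 19 = 1*19 = 19
  bit 1 = 0: r = r^2 mod 23 = 19^2 = 16
  bit 2 = 1: r = r^2 * 19 mod 23 = 16^2 * 19 = 3*19 = 11
  -> s = B^a = 11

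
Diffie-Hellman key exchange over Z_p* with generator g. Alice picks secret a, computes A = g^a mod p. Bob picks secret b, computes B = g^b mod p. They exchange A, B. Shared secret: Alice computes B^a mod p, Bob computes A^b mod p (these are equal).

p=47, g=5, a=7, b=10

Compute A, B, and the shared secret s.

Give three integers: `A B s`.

Answer: 11 12 42

Derivation:
A = 5^7 mod 47  (bits of 7 = 111)
  bit 0 = 1: r = r^2 * 5 mod 47 = 1^2 * 5 = 1*5 = 5
  bit 1 = 1: r = r^2 * 5 mod 47 = 5^2 * 5 = 25*5 = 31
  bit 2 = 1: r = r^2 * 5 mod 47 = 31^2 * 5 = 21*5 = 11
  -> A = 11
B = 5^10 mod 47  (bits of 10 = 1010)
  bit 0 = 1: r = r^2 * 5 mod 47 = 1^2 * 5 = 1*5 = 5
  bit 1 = 0: r = r^2 mod 47 = 5^2 = 25
  bit 2 = 1: r = r^2 * 5 mod 47 = 25^2 * 5 = 14*5 = 23
  bit 3 = 0: r = r^2 mod 47 = 23^2 = 12
  -> B = 12
s = B^a = 12^7 mod 47  (bits of 7 = 111)
  bit 0 = 1: r = r^2 * 12 mod 47 = 1^2 * 12 = 1*12 = 12
  bit 1 = 1: r = r^2 * 12 mod 47 = 12^2 * 12 = 3*12 = 36
  bit 2 = 1: r = r^2 * 12 mod 47 = 36^2 * 12 = 27*12 = 42
  -> s = B^a = 42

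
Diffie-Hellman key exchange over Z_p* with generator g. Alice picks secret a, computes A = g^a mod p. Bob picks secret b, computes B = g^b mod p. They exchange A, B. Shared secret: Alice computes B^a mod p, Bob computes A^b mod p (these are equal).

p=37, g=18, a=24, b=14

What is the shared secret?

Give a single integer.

Answer: 10

Derivation:
A = 18^24 mod 37  (bits of 24 = 11000)
  bit 0 = 1: r = r^2 * 18 mod 37 = 1^2 * 18 = 1*18 = 18
  bit 1 = 1: r = r^2 * 18 mod 37 = 18^2 * 18 = 28*18 = 23
  bit 2 = 0: r = r^2 mod 37 = 23^2 = 11
  bit 3 = 0: r = r^2 mod 37 = 11^2 = 10
  bit 4 = 0: r = r^2 mod 37 = 10^2 = 26
  -> A = 26
B = 18^14 mod 37  (bits of 14 = 1110)
  bit 0 = 1: r = r^2 * 18 mod 37 = 1^2 * 18 = 1*18 = 18
  bit 1 = 1: r = r^2 * 18 mod 37 = 18^2 * 18 = 28*18 = 23
  bit 2 = 1: r = r^2 * 18 mod 37 = 23^2 * 18 = 11*18 = 13
  bit 3 = 0: r = r^2 mod 37 = 13^2 = 21
  -> B = 21
s = B^a = 21^24 mod 37  (bits of 24 = 11000)
  bit 0 = 1: r = r^2 * 21 mod 37 = 1^2 * 21 = 1*21 = 21
  bit 1 = 1: r = r^2 * 21 mod 37 = 21^2 * 21 = 34*21 = 11
  bit 2 = 0: r = r^2 mod 37 = 11^2 = 10
  bit 3 = 0: r = r^2 mod 37 = 10^2 = 26
  bit 4 = 0: r = r^2 mod 37 = 26^2 = 10
  -> s = B^a = 10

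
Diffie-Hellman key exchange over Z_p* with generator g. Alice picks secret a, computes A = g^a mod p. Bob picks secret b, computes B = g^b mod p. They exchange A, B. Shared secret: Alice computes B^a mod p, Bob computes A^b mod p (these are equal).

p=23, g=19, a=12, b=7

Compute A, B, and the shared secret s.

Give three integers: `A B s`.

Answer: 4 15 8

Derivation:
A = 19^12 mod 23  (bits of 12 = 1100)
  bit 0 = 1: r = r^2 * 19 mod 23 = 1^2 * 19 = 1*19 = 19
  bit 1 = 1: r = r^2 * 19 mod 23 = 19^2 * 19 = 16*19 = 5
  bit 2 = 0: r = r^2 mod 23 = 5^2 = 2
  bit 3 = 0: r = r^2 mod 23 = 2^2 = 4
  -> A = 4
B = 19^7 mod 23  (bits of 7 = 111)
  bit 0 = 1: r = r^2 * 19 mod 23 = 1^2 * 19 = 1*19 = 19
  bit 1 = 1: r = r^2 * 19 mod 23 = 19^2 * 19 = 16*19 = 5
  bit 2 = 1: r = r^2 * 19 mod 23 = 5^2 * 19 = 2*19 = 15
  -> B = 15
s = B^a = 15^12 mod 23  (bits of 12 = 1100)
  bit 0 = 1: r = r^2 * 15 mod 23 = 1^2 * 15 = 1*15 = 15
  bit 1 = 1: r = r^2 * 15 mod 23 = 15^2 * 15 = 18*15 = 17
  bit 2 = 0: r = r^2 mod 23 = 17^2 = 13
  bit 3 = 0: r = r^2 mod 23 = 13^2 = 8
  -> s = B^a = 8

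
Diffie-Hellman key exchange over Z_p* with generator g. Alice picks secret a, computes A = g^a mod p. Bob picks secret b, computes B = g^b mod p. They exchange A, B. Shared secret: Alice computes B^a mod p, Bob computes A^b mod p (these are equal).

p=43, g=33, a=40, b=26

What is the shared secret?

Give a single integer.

Answer: 15

Derivation:
A = 33^40 mod 43  (bits of 40 = 101000)
  bit 0 = 1: r = r^2 * 33 mod 43 = 1^2 * 33 = 1*33 = 33
  bit 1 = 0: r = r^2 mod 43 = 33^2 = 14
  bit 2 = 1: r = r^2 * 33 mod 43 = 14^2 * 33 = 24*33 = 18
  bit 3 = 0: r = r^2 mod 43 = 18^2 = 23
  bit 4 = 0: r = r^2 mod 43 = 23^2 = 13
  bit 5 = 0: r = r^2 mod 43 = 13^2 = 40
  -> A = 40
B = 33^26 mod 43  (bits of 26 = 11010)
  bit 0 = 1: r = r^2 * 33 mod 43 = 1^2 * 33 = 1*33 = 33
  bit 1 = 1: r = r^2 * 33 mod 43 = 33^2 * 33 = 14*33 = 32
  bit 2 = 0: r = r^2 mod 43 = 32^2 = 35
  bit 3 = 1: r = r^2 * 33 mod 43 = 35^2 * 33 = 21*33 = 5
  bit 4 = 0: r = r^2 mod 43 = 5^2 = 25
  -> B = 25
s = B^a = 25^40 mod 43  (bits of 40 = 101000)
  bit 0 = 1: r = r^2 * 25 mod 43 = 1^2 * 25 = 1*25 = 25
  bit 1 = 0: r = r^2 mod 43 = 25^2 = 23
  bit 2 = 1: r = r^2 * 25 mod 43 = 23^2 * 25 = 13*25 = 24
  bit 3 = 0: r = r^2 mod 43 = 24^2 = 17
  bit 4 = 0: r = r^2 mod 43 = 17^2 = 31
  bit 5 = 0: r = r^2 mod 43 = 31^2 = 15
  -> s = B^a = 15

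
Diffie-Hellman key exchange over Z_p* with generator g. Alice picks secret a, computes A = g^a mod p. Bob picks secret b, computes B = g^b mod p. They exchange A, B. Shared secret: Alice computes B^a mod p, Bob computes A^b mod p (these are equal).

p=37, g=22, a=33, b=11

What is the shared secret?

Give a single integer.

Answer: 29

Derivation:
A = 22^33 mod 37  (bits of 33 = 100001)
  bit 0 = 1: r = r^2 * 22 mod 37 = 1^2 * 22 = 1*22 = 22
  bit 1 = 0: r = r^2 mod 37 = 22^2 = 3
  bit 2 = 0: r = r^2 mod 37 = 3^2 = 9
  bit 3 = 0: r = r^2 mod 37 = 9^2 = 7
  bit 4 = 0: r = r^2 mod 37 = 7^2 = 12
  bit 5 = 1: r = r^2 * 22 mod 37 = 12^2 * 22 = 33*22 = 23
  -> A = 23
B = 22^11 mod 37  (bits of 11 = 1011)
  bit 0 = 1: r = r^2 * 22 mod 37 = 1^2 * 22 = 1*22 = 22
  bit 1 = 0: r = r^2 mod 37 = 22^2 = 3
  bit 2 = 1: r = r^2 * 22 mod 37 = 3^2 * 22 = 9*22 = 13
  bit 3 = 1: r = r^2 * 22 mod 37 = 13^2 * 22 = 21*22 = 18
  -> B = 18
s = B^a = 18^33 mod 37  (bits of 33 = 100001)
  bit 0 = 1: r = r^2 * 18 mod 37 = 1^2 * 18 = 1*18 = 18
  bit 1 = 0: r = r^2 mod 37 = 18^2 = 28
  bit 2 = 0: r = r^2 mod 37 = 28^2 = 7
  bit 3 = 0: r = r^2 mod 37 = 7^2 = 12
  bit 4 = 0: r = r^2 mod 37 = 12^2 = 33
  bit 5 = 1: r = r^2 * 18 mod 37 = 33^2 * 18 = 16*18 = 29
  -> s = B^a = 29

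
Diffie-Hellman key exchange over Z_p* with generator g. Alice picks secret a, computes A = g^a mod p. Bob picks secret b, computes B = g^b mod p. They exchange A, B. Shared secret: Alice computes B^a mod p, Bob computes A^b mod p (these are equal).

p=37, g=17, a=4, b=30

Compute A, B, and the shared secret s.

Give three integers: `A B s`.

Answer: 12 11 26

Derivation:
A = 17^4 mod 37  (bits of 4 = 100)
  bit 0 = 1: r = r^2 * 17 mod 37 = 1^2 * 17 = 1*17 = 17
  bit 1 = 0: r = r^2 mod 37 = 17^2 = 30
  bit 2 = 0: r = r^2 mod 37 = 30^2 = 12
  -> A = 12
B = 17^30 mod 37  (bits of 30 = 11110)
  bit 0 = 1: r = r^2 * 17 mod 37 = 1^2 * 17 = 1*17 = 17
  bit 1 = 1: r = r^2 * 17 mod 37 = 17^2 * 17 = 30*17 = 29
  bit 2 = 1: r = r^2 * 17 mod 37 = 29^2 * 17 = 27*17 = 15
  bit 3 = 1: r = r^2 * 17 mod 37 = 15^2 * 17 = 3*17 = 14
  bit 4 = 0: r = r^2 mod 37 = 14^2 = 11
  -> B = 11
s = B^a = 11^4 mod 37  (bits of 4 = 100)
  bit 0 = 1: r = r^2 * 11 mod 37 = 1^2 * 11 = 1*11 = 11
  bit 1 = 0: r = r^2 mod 37 = 11^2 = 10
  bit 2 = 0: r = r^2 mod 37 = 10^2 = 26
  -> s = B^a = 26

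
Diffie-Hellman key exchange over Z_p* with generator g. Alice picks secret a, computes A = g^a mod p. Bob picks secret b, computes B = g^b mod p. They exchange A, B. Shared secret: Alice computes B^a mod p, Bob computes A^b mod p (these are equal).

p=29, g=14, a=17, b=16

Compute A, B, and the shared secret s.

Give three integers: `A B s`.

A = 14^17 mod 29  (bits of 17 = 10001)
  bit 0 = 1: r = r^2 * 14 mod 29 = 1^2 * 14 = 1*14 = 14
  bit 1 = 0: r = r^2 mod 29 = 14^2 = 22
  bit 2 = 0: r = r^2 mod 29 = 22^2 = 20
  bit 3 = 0: r = r^2 mod 29 = 20^2 = 23
  bit 4 = 1: r = r^2 * 14 mod 29 = 23^2 * 14 = 7*14 = 11
  -> A = 11
B = 14^16 mod 29  (bits of 16 = 10000)
  bit 0 = 1: r = r^2 * 14 mod 29 = 1^2 * 14 = 1*14 = 14
  bit 1 = 0: r = r^2 mod 29 = 14^2 = 22
  bit 2 = 0: r = r^2 mod 29 = 22^2 = 20
  bit 3 = 0: r = r^2 mod 29 = 20^2 = 23
  bit 4 = 0: r = r^2 mod 29 = 23^2 = 7
  -> B = 7
s = B^a = 7^17 mod 29  (bits of 17 = 10001)
  bit 0 = 1: r = r^2 * 7 mod 29 = 1^2 * 7 = 1*7 = 7
  bit 1 = 0: r = r^2 mod 29 = 7^2 = 20
  bit 2 = 0: r = r^2 mod 29 = 20^2 = 23
  bit 3 = 0: r = r^2 mod 29 = 23^2 = 7
  bit 4 = 1: r = r^2 * 7 mod 29 = 7^2 * 7 = 20*7 = 24
  -> s = B^a = 24

Answer: 11 7 24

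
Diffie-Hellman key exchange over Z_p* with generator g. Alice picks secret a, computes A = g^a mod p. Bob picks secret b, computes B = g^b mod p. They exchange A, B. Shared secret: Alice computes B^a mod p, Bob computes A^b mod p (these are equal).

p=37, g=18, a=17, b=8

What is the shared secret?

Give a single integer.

A = 18^17 mod 37  (bits of 17 = 10001)
  bit 0 = 1: r = r^2 * 18 mod 37 = 1^2 * 18 = 1*18 = 18
  bit 1 = 0: r = r^2 mod 37 = 18^2 = 28
  bit 2 = 0: r = r^2 mod 37 = 28^2 = 7
  bit 3 = 0: r = r^2 mod 37 = 7^2 = 12
  bit 4 = 1: r = r^2 * 18 mod 37 = 12^2 * 18 = 33*18 = 2
  -> A = 2
B = 18^8 mod 37  (bits of 8 = 1000)
  bit 0 = 1: r = r^2 * 18 mod 37 = 1^2 * 18 = 1*18 = 18
  bit 1 = 0: r = r^2 mod 37 = 18^2 = 28
  bit 2 = 0: r = r^2 mod 37 = 28^2 = 7
  bit 3 = 0: r = r^2 mod 37 = 7^2 = 12
  -> B = 12
s = B^a = 12^17 mod 37  (bits of 17 = 10001)
  bit 0 = 1: r = r^2 * 12 mod 37 = 1^2 * 12 = 1*12 = 12
  bit 1 = 0: r = r^2 mod 37 = 12^2 = 33
  bit 2 = 0: r = r^2 mod 37 = 33^2 = 16
  bit 3 = 0: r = r^2 mod 37 = 16^2 = 34
  bit 4 = 1: r = r^2 * 12 mod 37 = 34^2 * 12 = 9*12 = 34
  -> s = B^a = 34

Answer: 34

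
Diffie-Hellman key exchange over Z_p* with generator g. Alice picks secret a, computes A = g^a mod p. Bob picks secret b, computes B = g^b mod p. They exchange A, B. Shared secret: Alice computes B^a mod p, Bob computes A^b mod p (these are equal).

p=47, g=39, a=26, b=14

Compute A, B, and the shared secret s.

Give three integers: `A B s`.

A = 39^26 mod 47  (bits of 26 = 11010)
  bit 0 = 1: r = r^2 * 39 mod 47 = 1^2 * 39 = 1*39 = 39
  bit 1 = 1: r = r^2 * 39 mod 47 = 39^2 * 39 = 17*39 = 5
  bit 2 = 0: r = r^2 mod 47 = 5^2 = 25
  bit 3 = 1: r = r^2 * 39 mod 47 = 25^2 * 39 = 14*39 = 29
  bit 4 = 0: r = r^2 mod 47 = 29^2 = 42
  -> A = 42
B = 39^14 mod 47  (bits of 14 = 1110)
  bit 0 = 1: r = r^2 * 39 mod 47 = 1^2 * 39 = 1*39 = 39
  bit 1 = 1: r = r^2 * 39 mod 47 = 39^2 * 39 = 17*39 = 5
  bit 2 = 1: r = r^2 * 39 mod 47 = 5^2 * 39 = 25*39 = 35
  bit 3 = 0: r = r^2 mod 47 = 35^2 = 3
  -> B = 3
s = B^a = 3^26 mod 47  (bits of 26 = 11010)
  bit 0 = 1: r = r^2 * 3 mod 47 = 1^2 * 3 = 1*3 = 3
  bit 1 = 1: r = r^2 * 3 mod 47 = 3^2 * 3 = 9*3 = 27
  bit 2 = 0: r = r^2 mod 47 = 27^2 = 24
  bit 3 = 1: r = r^2 * 3 mod 47 = 24^2 * 3 = 12*3 = 36
  bit 4 = 0: r = r^2 mod 47 = 36^2 = 27
  -> s = B^a = 27

Answer: 42 3 27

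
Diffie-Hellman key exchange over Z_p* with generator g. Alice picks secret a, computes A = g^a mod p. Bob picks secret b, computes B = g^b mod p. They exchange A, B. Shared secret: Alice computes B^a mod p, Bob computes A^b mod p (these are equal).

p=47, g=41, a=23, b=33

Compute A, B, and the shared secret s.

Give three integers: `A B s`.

A = 41^23 mod 47  (bits of 23 = 10111)
  bit 0 = 1: r = r^2 * 41 mod 47 = 1^2 * 41 = 1*41 = 41
  bit 1 = 0: r = r^2 mod 47 = 41^2 = 36
  bit 2 = 1: r = r^2 * 41 mod 47 = 36^2 * 41 = 27*41 = 26
  bit 3 = 1: r = r^2 * 41 mod 47 = 26^2 * 41 = 18*41 = 33
  bit 4 = 1: r = r^2 * 41 mod 47 = 33^2 * 41 = 8*41 = 46
  -> A = 46
B = 41^33 mod 47  (bits of 33 = 100001)
  bit 0 = 1: r = r^2 * 41 mod 47 = 1^2 * 41 = 1*41 = 41
  bit 1 = 0: r = r^2 mod 47 = 41^2 = 36
  bit 2 = 0: r = r^2 mod 47 = 36^2 = 27
  bit 3 = 0: r = r^2 mod 47 = 27^2 = 24
  bit 4 = 0: r = r^2 mod 47 = 24^2 = 12
  bit 5 = 1: r = r^2 * 41 mod 47 = 12^2 * 41 = 3*41 = 29
  -> B = 29
s = B^a = 29^23 mod 47  (bits of 23 = 10111)
  bit 0 = 1: r = r^2 * 29 mod 47 = 1^2 * 29 = 1*29 = 29
  bit 1 = 0: r = r^2 mod 47 = 29^2 = 42
  bit 2 = 1: r = r^2 * 29 mod 47 = 42^2 * 29 = 25*29 = 20
  bit 3 = 1: r = r^2 * 29 mod 47 = 20^2 * 29 = 24*29 = 38
  bit 4 = 1: r = r^2 * 29 mod 47 = 38^2 * 29 = 34*29 = 46
  -> s = B^a = 46

Answer: 46 29 46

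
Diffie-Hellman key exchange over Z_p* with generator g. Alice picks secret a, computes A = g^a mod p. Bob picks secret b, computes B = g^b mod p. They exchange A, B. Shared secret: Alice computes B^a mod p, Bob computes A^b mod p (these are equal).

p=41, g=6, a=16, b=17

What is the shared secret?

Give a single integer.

A = 6^16 mod 41  (bits of 16 = 10000)
  bit 0 = 1: r = r^2 * 6 mod 41 = 1^2 * 6 = 1*6 = 6
  bit 1 = 0: r = r^2 mod 41 = 6^2 = 36
  bit 2 = 0: r = r^2 mod 41 = 36^2 = 25
  bit 3 = 0: r = r^2 mod 41 = 25^2 = 10
  bit 4 = 0: r = r^2 mod 41 = 10^2 = 18
  -> A = 18
B = 6^17 mod 41  (bits of 17 = 10001)
  bit 0 = 1: r = r^2 * 6 mod 41 = 1^2 * 6 = 1*6 = 6
  bit 1 = 0: r = r^2 mod 41 = 6^2 = 36
  bit 2 = 0: r = r^2 mod 41 = 36^2 = 25
  bit 3 = 0: r = r^2 mod 41 = 25^2 = 10
  bit 4 = 1: r = r^2 * 6 mod 41 = 10^2 * 6 = 18*6 = 26
  -> B = 26
s = B^a = 26^16 mod 41  (bits of 16 = 10000)
  bit 0 = 1: r = r^2 * 26 mod 41 = 1^2 * 26 = 1*26 = 26
  bit 1 = 0: r = r^2 mod 41 = 26^2 = 20
  bit 2 = 0: r = r^2 mod 41 = 20^2 = 31
  bit 3 = 0: r = r^2 mod 41 = 31^2 = 18
  bit 4 = 0: r = r^2 mod 41 = 18^2 = 37
  -> s = B^a = 37

Answer: 37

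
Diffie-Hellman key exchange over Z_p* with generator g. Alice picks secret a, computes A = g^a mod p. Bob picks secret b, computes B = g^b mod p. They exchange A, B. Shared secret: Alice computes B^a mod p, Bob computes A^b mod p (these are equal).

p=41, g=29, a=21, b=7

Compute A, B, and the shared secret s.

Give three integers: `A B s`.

Answer: 12 19 22

Derivation:
A = 29^21 mod 41  (bits of 21 = 10101)
  bit 0 = 1: r = r^2 * 29 mod 41 = 1^2 * 29 = 1*29 = 29
  bit 1 = 0: r = r^2 mod 41 = 29^2 = 21
  bit 2 = 1: r = r^2 * 29 mod 41 = 21^2 * 29 = 31*29 = 38
  bit 3 = 0: r = r^2 mod 41 = 38^2 = 9
  bit 4 = 1: r = r^2 * 29 mod 41 = 9^2 * 29 = 40*29 = 12
  -> A = 12
B = 29^7 mod 41  (bits of 7 = 111)
  bit 0 = 1: r = r^2 * 29 mod 41 = 1^2 * 29 = 1*29 = 29
  bit 1 = 1: r = r^2 * 29 mod 41 = 29^2 * 29 = 21*29 = 35
  bit 2 = 1: r = r^2 * 29 mod 41 = 35^2 * 29 = 36*29 = 19
  -> B = 19
s = B^a = 19^21 mod 41  (bits of 21 = 10101)
  bit 0 = 1: r = r^2 * 19 mod 41 = 1^2 * 19 = 1*19 = 19
  bit 1 = 0: r = r^2 mod 41 = 19^2 = 33
  bit 2 = 1: r = r^2 * 19 mod 41 = 33^2 * 19 = 23*19 = 27
  bit 3 = 0: r = r^2 mod 41 = 27^2 = 32
  bit 4 = 1: r = r^2 * 19 mod 41 = 32^2 * 19 = 40*19 = 22
  -> s = B^a = 22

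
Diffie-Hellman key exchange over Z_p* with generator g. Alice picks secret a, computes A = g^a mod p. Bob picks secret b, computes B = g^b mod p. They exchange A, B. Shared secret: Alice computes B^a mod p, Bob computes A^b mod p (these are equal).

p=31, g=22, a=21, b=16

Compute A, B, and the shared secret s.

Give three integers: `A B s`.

Answer: 23 9 8

Derivation:
A = 22^21 mod 31  (bits of 21 = 10101)
  bit 0 = 1: r = r^2 * 22 mod 31 = 1^2 * 22 = 1*22 = 22
  bit 1 = 0: r = r^2 mod 31 = 22^2 = 19
  bit 2 = 1: r = r^2 * 22 mod 31 = 19^2 * 22 = 20*22 = 6
  bit 3 = 0: r = r^2 mod 31 = 6^2 = 5
  bit 4 = 1: r = r^2 * 22 mod 31 = 5^2 * 22 = 25*22 = 23
  -> A = 23
B = 22^16 mod 31  (bits of 16 = 10000)
  bit 0 = 1: r = r^2 * 22 mod 31 = 1^2 * 22 = 1*22 = 22
  bit 1 = 0: r = r^2 mod 31 = 22^2 = 19
  bit 2 = 0: r = r^2 mod 31 = 19^2 = 20
  bit 3 = 0: r = r^2 mod 31 = 20^2 = 28
  bit 4 = 0: r = r^2 mod 31 = 28^2 = 9
  -> B = 9
s = B^a = 9^21 mod 31  (bits of 21 = 10101)
  bit 0 = 1: r = r^2 * 9 mod 31 = 1^2 * 9 = 1*9 = 9
  bit 1 = 0: r = r^2 mod 31 = 9^2 = 19
  bit 2 = 1: r = r^2 * 9 mod 31 = 19^2 * 9 = 20*9 = 25
  bit 3 = 0: r = r^2 mod 31 = 25^2 = 5
  bit 4 = 1: r = r^2 * 9 mod 31 = 5^2 * 9 = 25*9 = 8
  -> s = B^a = 8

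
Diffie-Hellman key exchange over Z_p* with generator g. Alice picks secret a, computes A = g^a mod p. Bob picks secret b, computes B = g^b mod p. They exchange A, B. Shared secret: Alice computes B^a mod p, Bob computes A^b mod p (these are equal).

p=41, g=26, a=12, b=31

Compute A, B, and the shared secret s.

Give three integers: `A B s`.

Answer: 25 29 25

Derivation:
A = 26^12 mod 41  (bits of 12 = 1100)
  bit 0 = 1: r = r^2 * 26 mod 41 = 1^2 * 26 = 1*26 = 26
  bit 1 = 1: r = r^2 * 26 mod 41 = 26^2 * 26 = 20*26 = 28
  bit 2 = 0: r = r^2 mod 41 = 28^2 = 5
  bit 3 = 0: r = r^2 mod 41 = 5^2 = 25
  -> A = 25
B = 26^31 mod 41  (bits of 31 = 11111)
  bit 0 = 1: r = r^2 * 26 mod 41 = 1^2 * 26 = 1*26 = 26
  bit 1 = 1: r = r^2 * 26 mod 41 = 26^2 * 26 = 20*26 = 28
  bit 2 = 1: r = r^2 * 26 mod 41 = 28^2 * 26 = 5*26 = 7
  bit 3 = 1: r = r^2 * 26 mod 41 = 7^2 * 26 = 8*26 = 3
  bit 4 = 1: r = r^2 * 26 mod 41 = 3^2 * 26 = 9*26 = 29
  -> B = 29
s = B^a = 29^12 mod 41  (bits of 12 = 1100)
  bit 0 = 1: r = r^2 * 29 mod 41 = 1^2 * 29 = 1*29 = 29
  bit 1 = 1: r = r^2 * 29 mod 41 = 29^2 * 29 = 21*29 = 35
  bit 2 = 0: r = r^2 mod 41 = 35^2 = 36
  bit 3 = 0: r = r^2 mod 41 = 36^2 = 25
  -> s = B^a = 25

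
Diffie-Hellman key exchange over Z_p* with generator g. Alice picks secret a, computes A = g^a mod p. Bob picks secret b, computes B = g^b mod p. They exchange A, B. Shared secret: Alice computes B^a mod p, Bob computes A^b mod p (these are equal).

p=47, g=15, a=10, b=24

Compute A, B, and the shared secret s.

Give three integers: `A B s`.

A = 15^10 mod 47  (bits of 10 = 1010)
  bit 0 = 1: r = r^2 * 15 mod 47 = 1^2 * 15 = 1*15 = 15
  bit 1 = 0: r = r^2 mod 47 = 15^2 = 37
  bit 2 = 1: r = r^2 * 15 mod 47 = 37^2 * 15 = 6*15 = 43
  bit 3 = 0: r = r^2 mod 47 = 43^2 = 16
  -> A = 16
B = 15^24 mod 47  (bits of 24 = 11000)
  bit 0 = 1: r = r^2 * 15 mod 47 = 1^2 * 15 = 1*15 = 15
  bit 1 = 1: r = r^2 * 15 mod 47 = 15^2 * 15 = 37*15 = 38
  bit 2 = 0: r = r^2 mod 47 = 38^2 = 34
  bit 3 = 0: r = r^2 mod 47 = 34^2 = 28
  bit 4 = 0: r = r^2 mod 47 = 28^2 = 32
  -> B = 32
s = B^a = 32^10 mod 47  (bits of 10 = 1010)
  bit 0 = 1: r = r^2 * 32 mod 47 = 1^2 * 32 = 1*32 = 32
  bit 1 = 0: r = r^2 mod 47 = 32^2 = 37
  bit 2 = 1: r = r^2 * 32 mod 47 = 37^2 * 32 = 6*32 = 4
  bit 3 = 0: r = r^2 mod 47 = 4^2 = 16
  -> s = B^a = 16

Answer: 16 32 16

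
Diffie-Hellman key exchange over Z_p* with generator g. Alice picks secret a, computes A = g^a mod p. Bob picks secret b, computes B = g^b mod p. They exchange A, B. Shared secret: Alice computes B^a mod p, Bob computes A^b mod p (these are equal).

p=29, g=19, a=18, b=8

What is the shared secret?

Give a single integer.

Answer: 24

Derivation:
A = 19^18 mod 29  (bits of 18 = 10010)
  bit 0 = 1: r = r^2 * 19 mod 29 = 1^2 * 19 = 1*19 = 19
  bit 1 = 0: r = r^2 mod 29 = 19^2 = 13
  bit 2 = 0: r = r^2 mod 29 = 13^2 = 24
  bit 3 = 1: r = r^2 * 19 mod 29 = 24^2 * 19 = 25*19 = 11
  bit 4 = 0: r = r^2 mod 29 = 11^2 = 5
  -> A = 5
B = 19^8 mod 29  (bits of 8 = 1000)
  bit 0 = 1: r = r^2 * 19 mod 29 = 1^2 * 19 = 1*19 = 19
  bit 1 = 0: r = r^2 mod 29 = 19^2 = 13
  bit 2 = 0: r = r^2 mod 29 = 13^2 = 24
  bit 3 = 0: r = r^2 mod 29 = 24^2 = 25
  -> B = 25
s = B^a = 25^18 mod 29  (bits of 18 = 10010)
  bit 0 = 1: r = r^2 * 25 mod 29 = 1^2 * 25 = 1*25 = 25
  bit 1 = 0: r = r^2 mod 29 = 25^2 = 16
  bit 2 = 0: r = r^2 mod 29 = 16^2 = 24
  bit 3 = 1: r = r^2 * 25 mod 29 = 24^2 * 25 = 25*25 = 16
  bit 4 = 0: r = r^2 mod 29 = 16^2 = 24
  -> s = B^a = 24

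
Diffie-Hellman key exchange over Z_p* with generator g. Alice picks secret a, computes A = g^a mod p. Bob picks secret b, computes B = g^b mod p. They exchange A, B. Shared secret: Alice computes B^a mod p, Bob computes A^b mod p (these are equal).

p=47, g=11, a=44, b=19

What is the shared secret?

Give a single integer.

A = 11^44 mod 47  (bits of 44 = 101100)
  bit 0 = 1: r = r^2 * 11 mod 47 = 1^2 * 11 = 1*11 = 11
  bit 1 = 0: r = r^2 mod 47 = 11^2 = 27
  bit 2 = 1: r = r^2 * 11 mod 47 = 27^2 * 11 = 24*11 = 29
  bit 3 = 1: r = r^2 * 11 mod 47 = 29^2 * 11 = 42*11 = 39
  bit 4 = 0: r = r^2 mod 47 = 39^2 = 17
  bit 5 = 0: r = r^2 mod 47 = 17^2 = 7
  -> A = 7
B = 11^19 mod 47  (bits of 19 = 10011)
  bit 0 = 1: r = r^2 * 11 mod 47 = 1^2 * 11 = 1*11 = 11
  bit 1 = 0: r = r^2 mod 47 = 11^2 = 27
  bit 2 = 0: r = r^2 mod 47 = 27^2 = 24
  bit 3 = 1: r = r^2 * 11 mod 47 = 24^2 * 11 = 12*11 = 38
  bit 4 = 1: r = r^2 * 11 mod 47 = 38^2 * 11 = 34*11 = 45
  -> B = 45
s = B^a = 45^44 mod 47  (bits of 44 = 101100)
  bit 0 = 1: r = r^2 * 45 mod 47 = 1^2 * 45 = 1*45 = 45
  bit 1 = 0: r = r^2 mod 47 = 45^2 = 4
  bit 2 = 1: r = r^2 * 45 mod 47 = 4^2 * 45 = 16*45 = 15
  bit 3 = 1: r = r^2 * 45 mod 47 = 15^2 * 45 = 37*45 = 20
  bit 4 = 0: r = r^2 mod 47 = 20^2 = 24
  bit 5 = 0: r = r^2 mod 47 = 24^2 = 12
  -> s = B^a = 12

Answer: 12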